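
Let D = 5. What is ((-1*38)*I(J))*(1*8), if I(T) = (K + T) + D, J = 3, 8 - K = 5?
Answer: -3344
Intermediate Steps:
K = 3 (K = 8 - 1*5 = 8 - 5 = 3)
I(T) = 8 + T (I(T) = (3 + T) + 5 = 8 + T)
((-1*38)*I(J))*(1*8) = ((-1*38)*(8 + 3))*(1*8) = -38*11*8 = -418*8 = -3344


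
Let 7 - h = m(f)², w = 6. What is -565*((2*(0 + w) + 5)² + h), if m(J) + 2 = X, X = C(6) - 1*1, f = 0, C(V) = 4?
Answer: -166675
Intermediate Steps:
X = 3 (X = 4 - 1*1 = 4 - 1 = 3)
m(J) = 1 (m(J) = -2 + 3 = 1)
h = 6 (h = 7 - 1*1² = 7 - 1*1 = 7 - 1 = 6)
-565*((2*(0 + w) + 5)² + h) = -565*((2*(0 + 6) + 5)² + 6) = -565*((2*6 + 5)² + 6) = -565*((12 + 5)² + 6) = -565*(17² + 6) = -565*(289 + 6) = -565*295 = -166675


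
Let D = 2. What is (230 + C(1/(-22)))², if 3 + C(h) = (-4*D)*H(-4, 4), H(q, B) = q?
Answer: 67081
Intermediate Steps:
C(h) = 29 (C(h) = -3 - 4*2*(-4) = -3 - 8*(-4) = -3 + 32 = 29)
(230 + C(1/(-22)))² = (230 + 29)² = 259² = 67081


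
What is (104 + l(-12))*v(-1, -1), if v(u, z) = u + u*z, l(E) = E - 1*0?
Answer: 0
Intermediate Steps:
l(E) = E (l(E) = E + 0 = E)
(104 + l(-12))*v(-1, -1) = (104 - 12)*(-(1 - 1)) = 92*(-1*0) = 92*0 = 0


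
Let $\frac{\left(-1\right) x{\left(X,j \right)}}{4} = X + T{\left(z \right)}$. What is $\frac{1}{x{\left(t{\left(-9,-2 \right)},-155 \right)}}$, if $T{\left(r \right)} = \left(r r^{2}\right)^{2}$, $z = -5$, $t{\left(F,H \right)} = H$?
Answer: $- \frac{1}{62492} \approx -1.6002 \cdot 10^{-5}$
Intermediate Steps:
$T{\left(r \right)} = r^{6}$ ($T{\left(r \right)} = \left(r^{3}\right)^{2} = r^{6}$)
$x{\left(X,j \right)} = -62500 - 4 X$ ($x{\left(X,j \right)} = - 4 \left(X + \left(-5\right)^{6}\right) = - 4 \left(X + 15625\right) = - 4 \left(15625 + X\right) = -62500 - 4 X$)
$\frac{1}{x{\left(t{\left(-9,-2 \right)},-155 \right)}} = \frac{1}{-62500 - -8} = \frac{1}{-62500 + 8} = \frac{1}{-62492} = - \frac{1}{62492}$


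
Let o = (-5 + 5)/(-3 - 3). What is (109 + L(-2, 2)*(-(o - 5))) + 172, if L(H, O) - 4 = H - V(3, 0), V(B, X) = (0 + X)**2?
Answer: 291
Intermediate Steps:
o = 0 (o = 0/(-6) = 0*(-1/6) = 0)
V(B, X) = X**2
L(H, O) = 4 + H (L(H, O) = 4 + (H - 1*0**2) = 4 + (H - 1*0) = 4 + (H + 0) = 4 + H)
(109 + L(-2, 2)*(-(o - 5))) + 172 = (109 + (4 - 2)*(-(0 - 5))) + 172 = (109 + 2*(-1*(-5))) + 172 = (109 + 2*5) + 172 = (109 + 10) + 172 = 119 + 172 = 291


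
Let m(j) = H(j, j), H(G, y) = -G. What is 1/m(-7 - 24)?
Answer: 1/31 ≈ 0.032258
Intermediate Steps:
m(j) = -j
1/m(-7 - 24) = 1/(-(-7 - 24)) = 1/(-1*(-31)) = 1/31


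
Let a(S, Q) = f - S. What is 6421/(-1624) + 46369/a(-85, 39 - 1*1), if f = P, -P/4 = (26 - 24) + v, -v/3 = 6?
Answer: 74346527/241976 ≈ 307.25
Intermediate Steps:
v = -18 (v = -3*6 = -18)
P = 64 (P = -4*((26 - 24) - 18) = -4*(2 - 18) = -4*(-16) = 64)
f = 64
a(S, Q) = 64 - S
6421/(-1624) + 46369/a(-85, 39 - 1*1) = 6421/(-1624) + 46369/(64 - 1*(-85)) = 6421*(-1/1624) + 46369/(64 + 85) = -6421/1624 + 46369/149 = 74346527/241976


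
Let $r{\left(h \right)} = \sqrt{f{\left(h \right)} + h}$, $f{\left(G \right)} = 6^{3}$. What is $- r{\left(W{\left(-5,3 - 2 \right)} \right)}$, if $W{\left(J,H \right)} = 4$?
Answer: $- 2 \sqrt{55} \approx -14.832$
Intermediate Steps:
$f{\left(G \right)} = 216$
$r{\left(h \right)} = \sqrt{216 + h}$
$- r{\left(W{\left(-5,3 - 2 \right)} \right)} = - \sqrt{216 + 4} = - \sqrt{220} = - 2 \sqrt{55}$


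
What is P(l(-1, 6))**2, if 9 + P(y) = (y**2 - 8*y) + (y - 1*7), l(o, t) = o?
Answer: 64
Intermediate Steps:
P(y) = -16 + y**2 - 7*y (P(y) = -9 + ((y**2 - 8*y) + (y - 1*7)) = -9 + ((y**2 - 8*y) + (y - 7)) = -9 + ((y**2 - 8*y) + (-7 + y)) = -9 + (-7 + y**2 - 7*y) = -16 + y**2 - 7*y)
P(l(-1, 6))**2 = (-16 + (-1)**2 - 7*(-1))**2 = (-16 + 1 + 7)**2 = (-8)**2 = 64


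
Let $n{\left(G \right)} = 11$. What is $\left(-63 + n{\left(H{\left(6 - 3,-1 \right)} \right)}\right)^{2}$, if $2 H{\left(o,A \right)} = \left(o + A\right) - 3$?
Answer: $2704$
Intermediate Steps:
$H{\left(o,A \right)} = - \frac{3}{2} + \frac{A}{2} + \frac{o}{2}$ ($H{\left(o,A \right)} = \frac{\left(o + A\right) - 3}{2} = \frac{\left(A + o\right) - 3}{2} = \frac{-3 + A + o}{2} = - \frac{3}{2} + \frac{A}{2} + \frac{o}{2}$)
$\left(-63 + n{\left(H{\left(6 - 3,-1 \right)} \right)}\right)^{2} = \left(-63 + 11\right)^{2} = \left(-52\right)^{2} = 2704$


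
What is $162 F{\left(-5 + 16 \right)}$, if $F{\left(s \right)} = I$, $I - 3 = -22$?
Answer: $-3078$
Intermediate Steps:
$I = -19$ ($I = 3 - 22 = -19$)
$F{\left(s \right)} = -19$
$162 F{\left(-5 + 16 \right)} = 162 \left(-19\right) = -3078$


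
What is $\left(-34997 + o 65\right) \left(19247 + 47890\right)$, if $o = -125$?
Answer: $-2895081714$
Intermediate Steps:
$\left(-34997 + o 65\right) \left(19247 + 47890\right) = \left(-34997 - 8125\right) \left(19247 + 47890\right) = \left(-34997 - 8125\right) 67137 = \left(-43122\right) 67137 = -2895081714$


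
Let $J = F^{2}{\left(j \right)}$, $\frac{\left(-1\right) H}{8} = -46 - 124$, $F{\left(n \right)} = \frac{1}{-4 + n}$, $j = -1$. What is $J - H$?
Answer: $- \frac{33999}{25} \approx -1360.0$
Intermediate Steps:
$H = 1360$ ($H = - 8 \left(-46 - 124\right) = \left(-8\right) \left(-170\right) = 1360$)
$J = \frac{1}{25}$ ($J = \left(\frac{1}{-4 - 1}\right)^{2} = \left(\frac{1}{-5}\right)^{2} = \left(- \frac{1}{5}\right)^{2} = \frac{1}{25} \approx 0.04$)
$J - H = \frac{1}{25} - 1360 = - \frac{33999}{25}$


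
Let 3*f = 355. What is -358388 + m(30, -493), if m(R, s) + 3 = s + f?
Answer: -1076297/3 ≈ -3.5877e+5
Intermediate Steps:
f = 355/3 (f = (⅓)*355 = 355/3 ≈ 118.33)
m(R, s) = 346/3 + s (m(R, s) = -3 + (s + 355/3) = -3 + (355/3 + s) = 346/3 + s)
-358388 + m(30, -493) = -358388 + (346/3 - 493) = -358388 - 1133/3 = -1076297/3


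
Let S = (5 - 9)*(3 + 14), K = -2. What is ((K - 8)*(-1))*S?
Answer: -680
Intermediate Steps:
S = -68 (S = -4*17 = -68)
((K - 8)*(-1))*S = ((-2 - 8)*(-1))*(-68) = -10*(-1)*(-68) = 10*(-68) = -680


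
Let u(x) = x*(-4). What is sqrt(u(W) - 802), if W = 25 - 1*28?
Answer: I*sqrt(790) ≈ 28.107*I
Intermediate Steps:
W = -3 (W = 25 - 28 = -3)
u(x) = -4*x
sqrt(u(W) - 802) = sqrt(-4*(-3) - 802) = sqrt(12 - 802) = sqrt(-790) = I*sqrt(790)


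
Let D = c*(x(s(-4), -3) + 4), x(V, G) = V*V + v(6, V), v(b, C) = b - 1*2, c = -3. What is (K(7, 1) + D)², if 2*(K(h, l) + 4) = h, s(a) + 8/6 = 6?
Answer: 290521/36 ≈ 8070.0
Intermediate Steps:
s(a) = 14/3 (s(a) = -4/3 + 6 = 14/3)
v(b, C) = -2 + b (v(b, C) = b - 2 = -2 + b)
K(h, l) = -4 + h/2
x(V, G) = 4 + V² (x(V, G) = V*V + (-2 + 6) = V² + 4 = 4 + V²)
D = -268/3 (D = -3*((4 + (14/3)²) + 4) = -3*((4 + 196/9) + 4) = -3*(232/9 + 4) = -3*268/9 = -268/3 ≈ -89.333)
(K(7, 1) + D)² = ((-4 + (½)*7) - 268/3)² = ((-4 + 7/2) - 268/3)² = (-½ - 268/3)² = (-539/6)² = 290521/36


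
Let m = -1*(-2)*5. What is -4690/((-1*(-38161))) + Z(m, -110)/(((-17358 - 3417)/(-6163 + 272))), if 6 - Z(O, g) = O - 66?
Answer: 13840565212/792794775 ≈ 17.458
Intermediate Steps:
m = 10 (m = 2*5 = 10)
Z(O, g) = 72 - O (Z(O, g) = 6 - (O - 66) = 6 - (-66 + O) = 6 + (66 - O) = 72 - O)
-4690/((-1*(-38161))) + Z(m, -110)/(((-17358 - 3417)/(-6163 + 272))) = -4690/((-1*(-38161))) + (72 - 1*10)/(((-17358 - 3417)/(-6163 + 272))) = -4690/38161 + (72 - 10)/((-20775/(-5891))) = -4690*1/38161 + 62/((-20775*(-1/5891))) = -4690/38161 + 62/(20775/5891) = -4690/38161 + 62*(5891/20775) = -4690/38161 + 365242/20775 = 13840565212/792794775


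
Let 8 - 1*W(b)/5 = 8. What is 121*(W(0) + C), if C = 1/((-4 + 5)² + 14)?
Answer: 121/15 ≈ 8.0667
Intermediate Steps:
W(b) = 0 (W(b) = 40 - 5*8 = 40 - 40 = 0)
C = 1/15 (C = 1/(1² + 14) = 1/(1 + 14) = 1/15 ≈ 0.066667)
121*(W(0) + C) = 121*(0 + 1/15) = 121*(1/15) = 121/15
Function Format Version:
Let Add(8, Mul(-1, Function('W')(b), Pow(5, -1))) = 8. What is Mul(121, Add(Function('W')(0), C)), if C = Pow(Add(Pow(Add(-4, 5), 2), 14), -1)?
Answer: Rational(121, 15) ≈ 8.0667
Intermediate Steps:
Function('W')(b) = 0 (Function('W')(b) = Add(40, Mul(-5, 8)) = Add(40, -40) = 0)
C = Rational(1, 15) (C = Pow(Add(Pow(1, 2), 14), -1) = Pow(Add(1, 14), -1) = Pow(15, -1) = Rational(1, 15) ≈ 0.066667)
Mul(121, Add(Function('W')(0), C)) = Mul(121, Add(0, Rational(1, 15))) = Mul(121, Rational(1, 15)) = Rational(121, 15)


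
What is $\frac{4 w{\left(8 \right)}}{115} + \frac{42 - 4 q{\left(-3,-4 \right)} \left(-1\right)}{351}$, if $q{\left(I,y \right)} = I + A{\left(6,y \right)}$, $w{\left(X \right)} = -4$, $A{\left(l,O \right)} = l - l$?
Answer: $- \frac{722}{13455} \approx -0.05366$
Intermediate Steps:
$A{\left(l,O \right)} = 0$
$q{\left(I,y \right)} = I$ ($q{\left(I,y \right)} = I + 0 = I$)
$\frac{4 w{\left(8 \right)}}{115} + \frac{42 - 4 q{\left(-3,-4 \right)} \left(-1\right)}{351} = \frac{4 \left(-4\right)}{115} + \frac{42 - 4 \left(-3\right) \left(-1\right)}{351} = \left(-16\right) \frac{1}{115} + \left(42 - \left(-12\right) \left(-1\right)\right) \frac{1}{351} = - \frac{16}{115} + \left(42 - 12\right) \frac{1}{351} = - \frac{16}{115} + 30 \cdot \frac{1}{351} = - \frac{16}{115} + \frac{10}{117} = - \frac{722}{13455}$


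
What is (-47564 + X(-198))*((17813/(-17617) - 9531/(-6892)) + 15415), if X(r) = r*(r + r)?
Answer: 14432512076787101/30354091 ≈ 4.7547e+8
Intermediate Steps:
X(r) = 2*r**2 (X(r) = r*(2*r) = 2*r**2)
(-47564 + X(-198))*((17813/(-17617) - 9531/(-6892)) + 15415) = (-47564 + 2*(-198)**2)*((17813/(-17617) - 9531/(-6892)) + 15415) = (-47564 + 2*39204)*((17813*(-1/17617) - 9531*(-1/6892)) + 15415) = (-47564 + 78408)*((-17813/17617 + 9531/6892) + 15415) = 30844*(45140431/121416364 + 15415) = 30844*(1871678391491/121416364) = 14432512076787101/30354091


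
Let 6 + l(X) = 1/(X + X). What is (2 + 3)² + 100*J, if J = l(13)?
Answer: -7425/13 ≈ -571.15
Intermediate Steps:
l(X) = -6 + 1/(2*X) (l(X) = -6 + 1/(X + X) = -6 + 1/(2*X))
J = -155/26 (J = -6 + (½)/13 = -6 + (½)*(1/13) = -6 + 1/26 = -155/26 ≈ -5.9615)
(2 + 3)² + 100*J = (2 + 3)² + 100*(-155/26) = 5² - 7750/13 = 25 - 7750/13 = -7425/13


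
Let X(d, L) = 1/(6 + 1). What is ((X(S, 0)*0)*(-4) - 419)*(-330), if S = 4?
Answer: 138270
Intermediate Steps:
X(d, L) = ⅐ (X(d, L) = 1/7 = ⅐)
((X(S, 0)*0)*(-4) - 419)*(-330) = (((⅐)*0)*(-4) - 419)*(-330) = (0*(-4) - 419)*(-330) = (0 - 419)*(-330) = -419*(-330) = 138270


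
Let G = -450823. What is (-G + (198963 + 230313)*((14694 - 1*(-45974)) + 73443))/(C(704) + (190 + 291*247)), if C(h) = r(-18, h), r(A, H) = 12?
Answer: 1174920091/1471 ≈ 7.9872e+5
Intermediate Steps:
C(h) = 12
(-G + (198963 + 230313)*((14694 - 1*(-45974)) + 73443))/(C(704) + (190 + 291*247)) = (-1*(-450823) + (198963 + 230313)*((14694 - 1*(-45974)) + 73443))/(12 + (190 + 291*247)) = (450823 + 429276*((14694 + 45974) + 73443))/(12 + (190 + 71877)) = (450823 + 429276*(60668 + 73443))/(12 + 72067) = (450823 + 429276*134111)/72079 = (450823 + 57570633636)*(1/72079) = 57571084459*(1/72079) = 1174920091/1471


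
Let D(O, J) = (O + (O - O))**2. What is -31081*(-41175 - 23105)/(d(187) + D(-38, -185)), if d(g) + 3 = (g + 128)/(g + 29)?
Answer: 47949280320/34619 ≈ 1.3851e+6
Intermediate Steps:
D(O, J) = O**2 (D(O, J) = (O + 0)**2 = O**2)
d(g) = -3 + (128 + g)/(29 + g) (d(g) = -3 + (g + 128)/(g + 29) = -3 + (128 + g)/(29 + g))
-31081*(-41175 - 23105)/(d(187) + D(-38, -185)) = -31081*(-41175 - 23105)/((41 - 2*187)/(29 + 187) + (-38)**2) = -31081*(-64280/((41 - 374)/216 + 1444)) = -31081*(-64280/((1/216)*(-333) + 1444)) = -31081*(-64280/(-37/24 + 1444)) = -31081/((34619/24)*(-1/64280)) = -31081/(-34619/1542720) = -31081*(-1542720/34619) = 47949280320/34619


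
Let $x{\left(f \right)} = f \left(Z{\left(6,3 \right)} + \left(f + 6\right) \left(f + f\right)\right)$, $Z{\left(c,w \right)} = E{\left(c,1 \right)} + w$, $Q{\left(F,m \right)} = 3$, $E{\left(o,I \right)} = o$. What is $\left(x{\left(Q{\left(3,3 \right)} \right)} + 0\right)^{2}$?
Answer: $35721$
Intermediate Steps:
$Z{\left(c,w \right)} = c + w$
$x{\left(f \right)} = f \left(9 + 2 f \left(6 + f\right)\right)$ ($x{\left(f \right)} = f \left(\left(6 + 3\right) + \left(f + 6\right) \left(f + f\right)\right) = f \left(9 + \left(6 + f\right) 2 f\right) = f \left(9 + 2 f \left(6 + f\right)\right)$)
$\left(x{\left(Q{\left(3,3 \right)} \right)} + 0\right)^{2} = \left(3 \left(9 + 2 \cdot 3^{2} + 12 \cdot 3\right) + 0\right)^{2} = \left(3 \left(9 + 2 \cdot 9 + 36\right) + 0\right)^{2} = \left(3 \left(9 + 18 + 36\right) + 0\right)^{2} = \left(3 \cdot 63 + 0\right)^{2} = \left(189 + 0\right)^{2} = 189^{2} = 35721$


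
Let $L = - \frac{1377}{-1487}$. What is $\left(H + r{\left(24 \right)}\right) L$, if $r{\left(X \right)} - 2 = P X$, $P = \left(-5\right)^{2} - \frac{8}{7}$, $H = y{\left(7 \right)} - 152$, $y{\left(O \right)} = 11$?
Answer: $\frac{4179195}{10409} \approx 401.5$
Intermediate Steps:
$L = \frac{1377}{1487}$ ($L = \left(-1377\right) \left(- \frac{1}{1487}\right) = \frac{1377}{1487} \approx 0.92603$)
$H = -141$ ($H = 11 - 152 = -141$)
$P = \frac{167}{7}$ ($P = 25 - 8 \cdot \frac{1}{7} = 25 - \frac{8}{7} = \frac{167}{7} \approx 23.857$)
$r{\left(X \right)} = 2 + \frac{167 X}{7}$
$\left(H + r{\left(24 \right)}\right) L = \left(-141 + \left(2 + \frac{167}{7} \cdot 24\right)\right) \frac{1377}{1487} = \left(-141 + \left(2 + \frac{4008}{7}\right)\right) \frac{1377}{1487} = \left(-141 + \frac{4022}{7}\right) \frac{1377}{1487} = \frac{3035}{7} \cdot \frac{1377}{1487} = \frac{4179195}{10409}$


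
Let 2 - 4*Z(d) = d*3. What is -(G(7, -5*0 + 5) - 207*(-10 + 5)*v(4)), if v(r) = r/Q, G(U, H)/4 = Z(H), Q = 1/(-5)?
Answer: 20713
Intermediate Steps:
Z(d) = ½ - 3*d/4 (Z(d) = ½ - d*3/4 = ½ - 3*d/4)
Q = -⅕ (Q = 1*(-⅕) = -⅕ ≈ -0.20000)
G(U, H) = 2 - 3*H (G(U, H) = 4*(½ - 3*H/4) = 2 - 3*H)
v(r) = -5*r (v(r) = r/(-⅕) = r*(-5) = -5*r)
-(G(7, -5*0 + 5) - 207*(-10 + 5)*v(4)) = -((2 - 3*(-5*0 + 5)) - 207*(-10 + 5)*(-5*4)) = -((2 - 3*(0 + 5)) - (-1035)*(-20)) = -((2 - 3*5) - 207*100) = -((2 - 15) - 20700) = -(-13 - 20700) = -1*(-20713) = 20713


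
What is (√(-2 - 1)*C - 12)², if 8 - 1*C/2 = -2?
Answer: -1056 - 480*I*√3 ≈ -1056.0 - 831.38*I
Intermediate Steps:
C = 20 (C = 16 - 2*(-2) = 16 + 4 = 20)
(√(-2 - 1)*C - 12)² = (√(-2 - 1)*20 - 12)² = (√(-3)*20 - 12)² = ((I*√3)*20 - 12)² = (20*I*√3 - 12)² = (-12 + 20*I*√3)²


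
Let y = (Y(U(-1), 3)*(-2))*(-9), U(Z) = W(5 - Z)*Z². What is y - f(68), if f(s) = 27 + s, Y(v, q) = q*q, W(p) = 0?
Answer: 67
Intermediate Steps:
U(Z) = 0 (U(Z) = 0*Z² = 0)
Y(v, q) = q²
y = 162 (y = (3²*(-2))*(-9) = (9*(-2))*(-9) = -18*(-9) = 162)
y - f(68) = 162 - (27 + 68) = 162 - 1*95 = 162 - 95 = 67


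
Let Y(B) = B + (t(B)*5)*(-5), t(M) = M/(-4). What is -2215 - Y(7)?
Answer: -9063/4 ≈ -2265.8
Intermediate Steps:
t(M) = -M/4 (t(M) = M*(-¼) = -M/4)
Y(B) = 29*B/4 (Y(B) = B + (-B/4*5)*(-5) = B - 5*B/4*(-5) = B + 25*B/4 = 29*B/4)
-2215 - Y(7) = -2215 - 29*7/4 = -2215 - 1*203/4 = -2215 - 203/4 = -9063/4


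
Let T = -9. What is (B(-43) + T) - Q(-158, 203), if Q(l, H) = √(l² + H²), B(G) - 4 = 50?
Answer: 45 - √66173 ≈ -212.24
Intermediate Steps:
B(G) = 54 (B(G) = 4 + 50 = 54)
Q(l, H) = √(H² + l²)
(B(-43) + T) - Q(-158, 203) = (54 - 9) - √(203² + (-158)²) = 45 - √(41209 + 24964) = 45 - √66173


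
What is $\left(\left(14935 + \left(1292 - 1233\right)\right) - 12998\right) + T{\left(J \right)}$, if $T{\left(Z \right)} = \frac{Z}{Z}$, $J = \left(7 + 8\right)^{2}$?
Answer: $1997$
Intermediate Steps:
$J = 225$ ($J = 15^{2} = 225$)
$T{\left(Z \right)} = 1$
$\left(\left(14935 + \left(1292 - 1233\right)\right) - 12998\right) + T{\left(J \right)} = \left(\left(14935 + \left(1292 - 1233\right)\right) - 12998\right) + 1 = \left(\left(14935 + 59\right) - 12998\right) + 1 = \left(14994 - 12998\right) + 1 = 1996 + 1 = 1997$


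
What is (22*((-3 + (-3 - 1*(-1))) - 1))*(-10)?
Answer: 1320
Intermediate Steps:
(22*((-3 + (-3 - 1*(-1))) - 1))*(-10) = (22*((-3 + (-3 + 1)) - 1))*(-10) = (22*((-3 - 2) - 1))*(-10) = (22*(-5 - 1))*(-10) = (22*(-6))*(-10) = -132*(-10) = 1320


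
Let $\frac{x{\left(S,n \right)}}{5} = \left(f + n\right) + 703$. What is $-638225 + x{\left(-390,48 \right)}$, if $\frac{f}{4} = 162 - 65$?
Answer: $-632530$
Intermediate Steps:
$f = 388$ ($f = 4 \left(162 - 65\right) = 4 \cdot 97 = 388$)
$x{\left(S,n \right)} = 5455 + 5 n$ ($x{\left(S,n \right)} = 5 \left(\left(388 + n\right) + 703\right) = 5 \left(1091 + n\right) = 5455 + 5 n$)
$-638225 + x{\left(-390,48 \right)} = -638225 + \left(5455 + 5 \cdot 48\right) = -638225 + \left(5455 + 240\right) = -638225 + 5695 = -632530$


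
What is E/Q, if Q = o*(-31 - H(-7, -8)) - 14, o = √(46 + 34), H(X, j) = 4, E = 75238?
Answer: 37619/3493 - 376190*√5/3493 ≈ -230.05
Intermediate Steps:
o = 4*√5 (o = √80 = 4*√5 ≈ 8.9443)
Q = -14 - 140*√5 (Q = (4*√5)*(-31 - 1*4) - 14 = (4*√5)*(-31 - 4) - 14 = (4*√5)*(-35) - 14 = -140*√5 - 14 = -14 - 140*√5 ≈ -327.05)
E/Q = 75238/(-14 - 140*√5)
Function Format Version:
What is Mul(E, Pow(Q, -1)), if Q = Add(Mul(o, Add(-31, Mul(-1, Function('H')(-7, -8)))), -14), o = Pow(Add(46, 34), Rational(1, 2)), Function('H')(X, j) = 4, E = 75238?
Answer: Add(Rational(37619, 3493), Mul(Rational(-376190, 3493), Pow(5, Rational(1, 2)))) ≈ -230.05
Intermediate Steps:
o = Mul(4, Pow(5, Rational(1, 2))) (o = Pow(80, Rational(1, 2)) = Mul(4, Pow(5, Rational(1, 2))) ≈ 8.9443)
Q = Add(-14, Mul(-140, Pow(5, Rational(1, 2)))) (Q = Add(Mul(Mul(4, Pow(5, Rational(1, 2))), Add(-31, Mul(-1, 4))), -14) = Add(Mul(Mul(4, Pow(5, Rational(1, 2))), Add(-31, -4)), -14) = Add(Mul(Mul(4, Pow(5, Rational(1, 2))), -35), -14) = Add(Mul(-140, Pow(5, Rational(1, 2))), -14) = Add(-14, Mul(-140, Pow(5, Rational(1, 2)))) ≈ -327.05)
Mul(E, Pow(Q, -1)) = Mul(75238, Pow(Add(-14, Mul(-140, Pow(5, Rational(1, 2)))), -1))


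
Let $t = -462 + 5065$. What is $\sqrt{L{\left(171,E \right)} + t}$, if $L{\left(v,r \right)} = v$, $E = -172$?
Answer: $\sqrt{4774} \approx 69.094$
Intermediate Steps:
$t = 4603$
$\sqrt{L{\left(171,E \right)} + t} = \sqrt{171 + 4603} = \sqrt{4774}$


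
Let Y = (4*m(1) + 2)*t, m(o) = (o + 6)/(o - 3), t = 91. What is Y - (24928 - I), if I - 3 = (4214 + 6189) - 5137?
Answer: -20751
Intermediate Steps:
I = 5269 (I = 3 + ((4214 + 6189) - 5137) = 3 + (10403 - 5137) = 3 + 5266 = 5269)
m(o) = (6 + o)/(-3 + o)
Y = -1092 (Y = (4*((6 + 1)/(-3 + 1)) + 2)*91 = (4*(7/(-2)) + 2)*91 = (4*(-½*7) + 2)*91 = (4*(-7/2) + 2)*91 = (-14 + 2)*91 = -12*91 = -1092)
Y - (24928 - I) = -1092 - (24928 - 1*5269) = -1092 - (24928 - 5269) = -1092 - 1*19659 = -1092 - 19659 = -20751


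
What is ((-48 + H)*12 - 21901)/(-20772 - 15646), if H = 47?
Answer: 21913/36418 ≈ 0.60171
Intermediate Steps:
((-48 + H)*12 - 21901)/(-20772 - 15646) = ((-48 + 47)*12 - 21901)/(-20772 - 15646) = (-1*12 - 21901)/(-36418) = (-12 - 21901)*(-1/36418) = -21913*(-1/36418) = 21913/36418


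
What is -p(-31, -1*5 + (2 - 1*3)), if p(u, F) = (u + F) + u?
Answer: 68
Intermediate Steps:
p(u, F) = F + 2*u (p(u, F) = (F + u) + u = F + 2*u)
-p(-31, -1*5 + (2 - 1*3)) = -((-1*5 + (2 - 1*3)) + 2*(-31)) = -((-5 + (2 - 3)) - 62) = -((-5 - 1) - 62) = -(-6 - 62) = -1*(-68) = 68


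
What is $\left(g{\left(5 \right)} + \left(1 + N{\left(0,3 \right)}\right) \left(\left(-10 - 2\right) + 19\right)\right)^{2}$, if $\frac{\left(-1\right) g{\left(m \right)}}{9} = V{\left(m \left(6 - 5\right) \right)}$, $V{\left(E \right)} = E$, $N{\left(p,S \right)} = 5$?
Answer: $9$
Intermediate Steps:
$g{\left(m \right)} = - 9 m$ ($g{\left(m \right)} = - 9 m \left(6 - 5\right) = - 9 m 1 = - 9 m$)
$\left(g{\left(5 \right)} + \left(1 + N{\left(0,3 \right)}\right) \left(\left(-10 - 2\right) + 19\right)\right)^{2} = \left(\left(-9\right) 5 + \left(1 + 5\right) \left(\left(-10 - 2\right) + 19\right)\right)^{2} = \left(-45 + 6 \left(-12 + 19\right)\right)^{2} = \left(-45 + 6 \cdot 7\right)^{2} = \left(-45 + 42\right)^{2} = \left(-3\right)^{2} = 9$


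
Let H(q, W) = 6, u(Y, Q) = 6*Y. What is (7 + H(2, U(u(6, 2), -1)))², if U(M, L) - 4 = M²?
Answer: 169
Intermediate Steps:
U(M, L) = 4 + M²
(7 + H(2, U(u(6, 2), -1)))² = (7 + 6)² = 13² = 169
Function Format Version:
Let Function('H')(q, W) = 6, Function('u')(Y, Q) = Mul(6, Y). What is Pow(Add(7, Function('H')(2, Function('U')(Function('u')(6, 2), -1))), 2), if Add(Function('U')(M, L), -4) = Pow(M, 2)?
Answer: 169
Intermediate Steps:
Function('U')(M, L) = Add(4, Pow(M, 2))
Pow(Add(7, Function('H')(2, Function('U')(Function('u')(6, 2), -1))), 2) = Pow(Add(7, 6), 2) = Pow(13, 2) = 169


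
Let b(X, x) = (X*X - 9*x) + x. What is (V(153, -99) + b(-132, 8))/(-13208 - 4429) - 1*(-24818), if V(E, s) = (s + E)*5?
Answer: 437697436/17637 ≈ 24817.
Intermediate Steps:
V(E, s) = 5*E + 5*s (V(E, s) = (E + s)*5 = 5*E + 5*s)
b(X, x) = X**2 - 8*x (b(X, x) = (X**2 - 9*x) + x = X**2 - 8*x)
(V(153, -99) + b(-132, 8))/(-13208 - 4429) - 1*(-24818) = ((5*153 + 5*(-99)) + ((-132)**2 - 8*8))/(-13208 - 4429) - 1*(-24818) = ((765 - 495) + (17424 - 64))/(-17637) + 24818 = (270 + 17360)*(-1/17637) + 24818 = 17630*(-1/17637) + 24818 = -17630/17637 + 24818 = 437697436/17637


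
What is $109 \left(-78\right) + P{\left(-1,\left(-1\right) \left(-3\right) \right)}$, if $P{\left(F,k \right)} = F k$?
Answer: $-8505$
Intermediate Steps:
$109 \left(-78\right) + P{\left(-1,\left(-1\right) \left(-3\right) \right)} = 109 \left(-78\right) - \left(-1\right) \left(-3\right) = -8502 - 3 = -8505$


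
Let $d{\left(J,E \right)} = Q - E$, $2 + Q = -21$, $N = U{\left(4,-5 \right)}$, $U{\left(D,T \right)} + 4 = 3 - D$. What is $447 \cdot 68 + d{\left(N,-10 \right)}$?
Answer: $30383$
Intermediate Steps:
$U{\left(D,T \right)} = -1 - D$ ($U{\left(D,T \right)} = -4 - \left(-3 + D\right) = -1 - D$)
$N = -5$ ($N = -1 - 4 = -5$)
$Q = -23$ ($Q = -2 - 21 = -23$)
$d{\left(J,E \right)} = -23 - E$
$447 \cdot 68 + d{\left(N,-10 \right)} = 447 \cdot 68 - 13 = 30396 + \left(-23 + 10\right) = 30396 - 13 = 30383$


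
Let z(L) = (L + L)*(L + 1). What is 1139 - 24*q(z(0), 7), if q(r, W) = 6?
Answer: 995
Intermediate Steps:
z(L) = 2*L*(1 + L) (z(L) = (2*L)*(1 + L) = 2*L*(1 + L))
1139 - 24*q(z(0), 7) = 1139 - 24*6 = 1139 - 1*144 = 1139 - 144 = 995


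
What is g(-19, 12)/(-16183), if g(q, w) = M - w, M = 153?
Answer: -141/16183 ≈ -0.0087128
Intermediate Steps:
g(q, w) = 153 - w
g(-19, 12)/(-16183) = (153 - 1*12)/(-16183) = (153 - 12)*(-1/16183) = 141*(-1/16183) = -141/16183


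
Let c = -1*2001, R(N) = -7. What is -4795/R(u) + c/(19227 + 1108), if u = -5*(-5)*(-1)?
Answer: 13927474/20335 ≈ 684.90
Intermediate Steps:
u = -25 (u = 25*(-1) = -25)
c = -2001
-4795/R(u) + c/(19227 + 1108) = -4795/(-7) - 2001/(19227 + 1108) = -4795*(-1/7) - 2001/20335 = 685 - 2001*1/20335 = 685 - 2001/20335 = 13927474/20335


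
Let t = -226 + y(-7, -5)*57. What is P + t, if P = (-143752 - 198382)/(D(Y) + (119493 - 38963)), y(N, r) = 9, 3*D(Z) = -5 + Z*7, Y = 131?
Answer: 879124/3109 ≈ 282.77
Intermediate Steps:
D(Z) = -5/3 + 7*Z/3 (D(Z) = (-5 + Z*7)/3 = (-5 + 7*Z)/3 = -5/3 + 7*Z/3)
t = 287 (t = -226 + 9*57 = -226 + 513 = 287)
P = -13159/3109 (P = (-143752 - 198382)/((-5/3 + (7/3)*131) + (119493 - 38963)) = -342134/((-5/3 + 917/3) + 80530) = -342134/(304 + 80530) = -342134/80834 = -342134*1/80834 = -13159/3109 ≈ -4.2326)
P + t = -13159/3109 + 287 = 879124/3109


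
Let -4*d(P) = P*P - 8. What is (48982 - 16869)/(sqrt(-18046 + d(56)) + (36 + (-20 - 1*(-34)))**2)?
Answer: 20070625/1567207 - 96339*I*sqrt(523)/3134414 ≈ 12.807 - 0.7029*I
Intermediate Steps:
d(P) = 2 - P**2/4 (d(P) = -(P*P - 8)/4 = -(P**2 - 8)/4 = -(-8 + P**2)/4 = 2 - P**2/4)
(48982 - 16869)/(sqrt(-18046 + d(56)) + (36 + (-20 - 1*(-34)))**2) = (48982 - 16869)/(sqrt(-18046 + (2 - 1/4*56**2)) + (36 + (-20 - 1*(-34)))**2) = 32113/(sqrt(-18046 + (2 - 1/4*3136)) + (36 + (-20 + 34))**2) = 32113/(sqrt(-18046 + (2 - 784)) + (36 + 14)**2) = 32113/(sqrt(-18046 - 782) + 50**2) = 32113/(sqrt(-18828) + 2500) = 32113/(6*I*sqrt(523) + 2500) = 32113/(2500 + 6*I*sqrt(523))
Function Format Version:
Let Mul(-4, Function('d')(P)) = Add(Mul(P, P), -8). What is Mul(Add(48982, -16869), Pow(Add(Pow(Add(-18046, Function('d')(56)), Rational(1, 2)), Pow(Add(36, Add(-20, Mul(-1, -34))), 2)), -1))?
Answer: Add(Rational(20070625, 1567207), Mul(Rational(-96339, 3134414), I, Pow(523, Rational(1, 2)))) ≈ Add(12.807, Mul(-0.70290, I))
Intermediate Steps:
Function('d')(P) = Add(2, Mul(Rational(-1, 4), Pow(P, 2))) (Function('d')(P) = Mul(Rational(-1, 4), Add(Mul(P, P), -8)) = Mul(Rational(-1, 4), Add(Pow(P, 2), -8)) = Mul(Rational(-1, 4), Add(-8, Pow(P, 2))) = Add(2, Mul(Rational(-1, 4), Pow(P, 2))))
Mul(Add(48982, -16869), Pow(Add(Pow(Add(-18046, Function('d')(56)), Rational(1, 2)), Pow(Add(36, Add(-20, Mul(-1, -34))), 2)), -1)) = Mul(Add(48982, -16869), Pow(Add(Pow(Add(-18046, Add(2, Mul(Rational(-1, 4), Pow(56, 2)))), Rational(1, 2)), Pow(Add(36, Add(-20, Mul(-1, -34))), 2)), -1)) = Mul(32113, Pow(Add(Pow(Add(-18046, Add(2, Mul(Rational(-1, 4), 3136))), Rational(1, 2)), Pow(Add(36, Add(-20, 34)), 2)), -1)) = Mul(32113, Pow(Add(Pow(Add(-18046, Add(2, -784)), Rational(1, 2)), Pow(Add(36, 14), 2)), -1)) = Mul(32113, Pow(Add(Pow(Add(-18046, -782), Rational(1, 2)), Pow(50, 2)), -1)) = Mul(32113, Pow(Add(Pow(-18828, Rational(1, 2)), 2500), -1)) = Mul(32113, Pow(Add(Mul(6, I, Pow(523, Rational(1, 2))), 2500), -1)) = Mul(32113, Pow(Add(2500, Mul(6, I, Pow(523, Rational(1, 2)))), -1))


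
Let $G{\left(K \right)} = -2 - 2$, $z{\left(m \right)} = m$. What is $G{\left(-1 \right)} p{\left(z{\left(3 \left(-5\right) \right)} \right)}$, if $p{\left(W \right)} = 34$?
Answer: $-136$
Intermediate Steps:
$G{\left(K \right)} = -4$
$G{\left(-1 \right)} p{\left(z{\left(3 \left(-5\right) \right)} \right)} = \left(-4\right) 34 = -136$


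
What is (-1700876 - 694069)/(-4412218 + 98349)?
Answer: 342135/616267 ≈ 0.55517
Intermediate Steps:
(-1700876 - 694069)/(-4412218 + 98349) = -2394945/(-4313869) = -2394945*(-1/4313869) = 342135/616267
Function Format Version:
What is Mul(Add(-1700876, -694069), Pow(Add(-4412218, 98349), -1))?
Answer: Rational(342135, 616267) ≈ 0.55517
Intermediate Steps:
Mul(Add(-1700876, -694069), Pow(Add(-4412218, 98349), -1)) = Mul(-2394945, Pow(-4313869, -1)) = Mul(-2394945, Rational(-1, 4313869)) = Rational(342135, 616267)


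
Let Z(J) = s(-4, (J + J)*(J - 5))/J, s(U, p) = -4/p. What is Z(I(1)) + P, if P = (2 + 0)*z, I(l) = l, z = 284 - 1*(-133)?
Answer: 1669/2 ≈ 834.50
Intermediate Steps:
z = 417 (z = 284 + 133 = 417)
Z(J) = -2/(J²*(-5 + J)) (Z(J) = (-4*1/((J - 5)*(J + J)))/J = (-4*1/(2*J*(-5 + J)))/J = (-2/(J*(-5 + J)))/J = -2/(J²*(-5 + J)))
P = 834 (P = (2 + 0)*417 = 2*417 = 834)
Z(I(1)) + P = -2/(1²*(-5 + 1)) + 834 = -2*1/(-4) + 834 = -2*1*(-¼) + 834 = ½ + 834 = 1669/2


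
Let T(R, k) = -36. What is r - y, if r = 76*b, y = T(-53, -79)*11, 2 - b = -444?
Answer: 34292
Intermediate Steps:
b = 446 (b = 2 - 1*(-444) = 2 + 444 = 446)
y = -396 (y = -36*11 = -396)
r = 33896 (r = 76*446 = 33896)
r - y = 33896 - 1*(-396) = 33896 + 396 = 34292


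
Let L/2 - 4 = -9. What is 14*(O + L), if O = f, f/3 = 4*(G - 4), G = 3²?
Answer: 700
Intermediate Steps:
L = -10 (L = 8 + 2*(-9) = 8 - 18 = -10)
G = 9
f = 60 (f = 3*(4*(9 - 4)) = 3*(4*5) = 3*20 = 60)
O = 60
14*(O + L) = 14*(60 - 10) = 14*50 = 700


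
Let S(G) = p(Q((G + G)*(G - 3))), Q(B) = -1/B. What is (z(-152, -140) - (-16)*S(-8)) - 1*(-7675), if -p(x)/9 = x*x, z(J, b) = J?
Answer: 14564519/1936 ≈ 7523.0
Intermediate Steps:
p(x) = -9*x² (p(x) = -9*x*x = -9*x²)
S(G) = -9/(4*G²*(-3 + G)²) (S(G) = -9*1/((G - 3)²*(G + G)²) = -9*1/(4*G²*(-3 + G)²) = -9/(4*G²*(-3 + G)²))
(z(-152, -140) - (-16)*S(-8)) - 1*(-7675) = (-152 - (-16)*(-9/4/((-8)²*(-3 - 8)²))) - 1*(-7675) = (-152 - (-16)*(-9/4*1/64/(-11)²)) + 7675 = (-152 - (-16)*(-9/4*1/64*1/121)) + 7675 = (-152 - (-16)*(-9)/30976) + 7675 = (-152 - 1*9/1936) + 7675 = (-152 - 9/1936) + 7675 = -294281/1936 + 7675 = 14564519/1936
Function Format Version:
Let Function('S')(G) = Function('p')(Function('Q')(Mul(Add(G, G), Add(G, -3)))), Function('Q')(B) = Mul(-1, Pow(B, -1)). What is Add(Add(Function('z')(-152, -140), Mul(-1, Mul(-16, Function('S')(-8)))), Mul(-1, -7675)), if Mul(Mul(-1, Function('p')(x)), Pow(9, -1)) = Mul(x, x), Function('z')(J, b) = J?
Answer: Rational(14564519, 1936) ≈ 7523.0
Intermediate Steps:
Function('p')(x) = Mul(-9, Pow(x, 2)) (Function('p')(x) = Mul(-9, Mul(x, x)) = Mul(-9, Pow(x, 2)))
Function('S')(G) = Mul(Rational(-9, 4), Pow(G, -2), Pow(Add(-3, G), -2)) (Function('S')(G) = Mul(-9, Pow(Mul(-1, Pow(Mul(Add(G, G), Add(G, -3)), -1)), 2)) = Mul(-9, Pow(Mul(-1, Pow(Mul(Mul(2, G), Add(-3, G)), -1)), 2)) = Mul(-9, Pow(Mul(-1, Pow(Mul(2, G, Add(-3, G)), -1)), 2)) = Mul(-9, Pow(Mul(-1, Mul(Rational(1, 2), Pow(G, -1), Pow(Add(-3, G), -1))), 2)) = Mul(-9, Pow(Mul(Rational(-1, 2), Pow(G, -1), Pow(Add(-3, G), -1)), 2)) = Mul(-9, Mul(Rational(1, 4), Pow(G, -2), Pow(Add(-3, G), -2))) = Mul(Rational(-9, 4), Pow(G, -2), Pow(Add(-3, G), -2)))
Add(Add(Function('z')(-152, -140), Mul(-1, Mul(-16, Function('S')(-8)))), Mul(-1, -7675)) = Add(Add(-152, Mul(-1, Mul(-16, Mul(Rational(-9, 4), Pow(-8, -2), Pow(Add(-3, -8), -2))))), Mul(-1, -7675)) = Add(Add(-152, Mul(-1, Mul(-16, Mul(Rational(-9, 4), Rational(1, 64), Pow(-11, -2))))), 7675) = Add(Add(-152, Mul(-1, Mul(-16, Mul(Rational(-9, 4), Rational(1, 64), Rational(1, 121))))), 7675) = Add(Add(-152, Mul(-1, Mul(-16, Rational(-9, 30976)))), 7675) = Add(Add(-152, Mul(-1, Rational(9, 1936))), 7675) = Add(Add(-152, Rational(-9, 1936)), 7675) = Add(Rational(-294281, 1936), 7675) = Rational(14564519, 1936)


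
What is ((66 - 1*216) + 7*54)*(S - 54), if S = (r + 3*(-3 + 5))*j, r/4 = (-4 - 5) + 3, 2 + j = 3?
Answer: -16416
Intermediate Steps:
j = 1 (j = -2 + 3 = 1)
r = -24 (r = 4*((-4 - 5) + 3) = 4*(-9 + 3) = 4*(-6) = -24)
S = -18 (S = (-24 + 3*(-3 + 5))*1 = (-24 + 3*2)*1 = (-24 + 6)*1 = -18*1 = -18)
((66 - 1*216) + 7*54)*(S - 54) = ((66 - 1*216) + 7*54)*(-18 - 54) = ((66 - 216) + 378)*(-72) = (-150 + 378)*(-72) = 228*(-72) = -16416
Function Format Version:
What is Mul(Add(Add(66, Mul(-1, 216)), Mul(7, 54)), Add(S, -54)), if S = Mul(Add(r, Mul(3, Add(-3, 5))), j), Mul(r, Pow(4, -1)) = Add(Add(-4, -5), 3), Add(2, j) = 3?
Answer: -16416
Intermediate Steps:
j = 1 (j = Add(-2, 3) = 1)
r = -24 (r = Mul(4, Add(Add(-4, -5), 3)) = Mul(4, Add(-9, 3)) = Mul(4, -6) = -24)
S = -18 (S = Mul(Add(-24, Mul(3, Add(-3, 5))), 1) = Mul(Add(-24, Mul(3, 2)), 1) = Mul(Add(-24, 6), 1) = Mul(-18, 1) = -18)
Mul(Add(Add(66, Mul(-1, 216)), Mul(7, 54)), Add(S, -54)) = Mul(Add(Add(66, Mul(-1, 216)), Mul(7, 54)), Add(-18, -54)) = Mul(Add(Add(66, -216), 378), -72) = Mul(Add(-150, 378), -72) = Mul(228, -72) = -16416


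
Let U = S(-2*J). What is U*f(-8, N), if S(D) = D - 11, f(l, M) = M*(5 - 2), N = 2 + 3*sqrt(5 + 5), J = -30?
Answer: 294 + 441*sqrt(10) ≈ 1688.6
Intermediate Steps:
N = 2 + 3*sqrt(10) ≈ 11.487
f(l, M) = 3*M (f(l, M) = M*3 = 3*M)
S(D) = -11 + D
U = 49 (U = -11 - 2*(-30) = -11 + 60 = 49)
U*f(-8, N) = 49*(3*(2 + 3*sqrt(10))) = 49*(6 + 9*sqrt(10)) = 294 + 441*sqrt(10)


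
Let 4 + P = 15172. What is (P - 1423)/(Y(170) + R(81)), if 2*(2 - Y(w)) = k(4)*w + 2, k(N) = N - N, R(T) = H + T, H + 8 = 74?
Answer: 13745/148 ≈ 92.872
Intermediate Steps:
P = 15168 (P = -4 + 15172 = 15168)
H = 66 (H = -8 + 74 = 66)
R(T) = 66 + T
k(N) = 0
Y(w) = 1 (Y(w) = 2 - (0*w + 2)/2 = 2 - (0 + 2)/2 = 2 - ½*2 = 2 - 1 = 1)
(P - 1423)/(Y(170) + R(81)) = (15168 - 1423)/(1 + (66 + 81)) = 13745/(1 + 147) = 13745/148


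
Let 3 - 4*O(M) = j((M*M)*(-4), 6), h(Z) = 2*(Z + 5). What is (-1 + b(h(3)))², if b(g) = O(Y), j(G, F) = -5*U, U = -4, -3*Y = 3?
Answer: 441/16 ≈ 27.563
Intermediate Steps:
Y = -1 (Y = -⅓*3 = -1)
h(Z) = 10 + 2*Z (h(Z) = 2*(5 + Z) = 10 + 2*Z)
j(G, F) = 20 (j(G, F) = -5*(-4) = 20)
O(M) = -17/4 (O(M) = ¾ - ¼*20 = ¾ - 5 = -17/4)
b(g) = -17/4
(-1 + b(h(3)))² = (-1 - 17/4)² = (-21/4)² = 441/16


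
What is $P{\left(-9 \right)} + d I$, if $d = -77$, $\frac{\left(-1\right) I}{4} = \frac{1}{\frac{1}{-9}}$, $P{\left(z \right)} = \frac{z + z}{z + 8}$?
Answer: $-2754$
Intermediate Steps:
$P{\left(z \right)} = \frac{2 z}{8 + z}$
$I = 36$ ($I = - \frac{4}{\frac{1}{-9}} = - \frac{4}{- \frac{1}{9}} = \left(-4\right) \left(-9\right) = 36$)
$P{\left(-9 \right)} + d I = 2 \left(-9\right) \frac{1}{8 - 9} - 2772 = 2 \left(-9\right) \frac{1}{-1} - 2772 = 2 \left(-9\right) \left(-1\right) - 2772 = 18 - 2772 = -2754$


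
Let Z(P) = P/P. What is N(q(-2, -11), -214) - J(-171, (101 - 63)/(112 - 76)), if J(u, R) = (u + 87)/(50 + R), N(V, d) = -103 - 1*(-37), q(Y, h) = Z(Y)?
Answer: -59142/919 ≈ -64.355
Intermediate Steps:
Z(P) = 1
q(Y, h) = 1
N(V, d) = -66 (N(V, d) = -103 + 37 = -66)
J(u, R) = (87 + u)/(50 + R)
N(q(-2, -11), -214) - J(-171, (101 - 63)/(112 - 76)) = -66 - (87 - 171)/(50 + (101 - 63)/(112 - 76)) = -66 - (-84)/(50 + 38/36) = -66 - (-84)/(50 + 38*(1/36)) = -66 - (-84)/(50 + 19/18) = -66 - (-84)/919/18 = -66 - 18*(-84)/919 = -66 - 1*(-1512/919) = -66 + 1512/919 = -59142/919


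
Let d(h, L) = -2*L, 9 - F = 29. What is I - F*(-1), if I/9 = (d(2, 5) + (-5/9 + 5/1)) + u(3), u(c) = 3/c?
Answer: -61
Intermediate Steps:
F = -20 (F = 9 - 1*29 = 9 - 29 = -20)
I = -41 (I = 9*((-2*5 + (-5/9 + 5/1)) + 3/3) = 9*((-10 + (-5*⅑ + 5*1)) + 3*(⅓)) = 9*((-10 + (-5/9 + 5)) + 1) = 9*((-10 + 40/9) + 1) = 9*(-50/9 + 1) = 9*(-41/9) = -41)
I - F*(-1) = -41 - 1*(-20)*(-1) = -41 + 20*(-1) = -41 - 20 = -61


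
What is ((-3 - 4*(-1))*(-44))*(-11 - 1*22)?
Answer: 1452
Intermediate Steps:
((-3 - 4*(-1))*(-44))*(-11 - 1*22) = ((-3 + 4)*(-44))*(-11 - 22) = (1*(-44))*(-33) = -44*(-33) = 1452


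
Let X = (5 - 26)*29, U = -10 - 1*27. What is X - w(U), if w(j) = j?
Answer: -572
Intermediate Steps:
U = -37 (U = -10 - 27 = -37)
X = -609 (X = -21*29 = -609)
X - w(U) = -609 - 1*(-37) = -609 + 37 = -572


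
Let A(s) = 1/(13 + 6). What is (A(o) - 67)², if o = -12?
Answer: 1617984/361 ≈ 4482.0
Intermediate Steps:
A(s) = 1/19
(A(o) - 67)² = (1/19 - 67)² = (-1272/19)² = 1617984/361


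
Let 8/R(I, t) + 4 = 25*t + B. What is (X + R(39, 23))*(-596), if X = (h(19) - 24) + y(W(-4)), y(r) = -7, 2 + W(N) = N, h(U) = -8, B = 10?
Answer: 13499996/581 ≈ 23236.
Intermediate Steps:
R(I, t) = 8/(6 + 25*t) (R(I, t) = 8/(-4 + (25*t + 10)) = 8/(-4 + (10 + 25*t)) = 8/(6 + 25*t))
W(N) = -2 + N
X = -39 (X = (-8 - 24) - 7 = -32 - 7 = -39)
(X + R(39, 23))*(-596) = (-39 + 8/(6 + 25*23))*(-596) = (-39 + 8/(6 + 575))*(-596) = (-39 + 8/581)*(-596) = -22651/581*(-596) = 13499996/581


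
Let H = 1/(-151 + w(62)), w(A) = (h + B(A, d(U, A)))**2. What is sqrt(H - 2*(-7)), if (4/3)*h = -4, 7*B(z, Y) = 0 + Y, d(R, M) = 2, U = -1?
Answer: sqrt(77013706)/2346 ≈ 3.7407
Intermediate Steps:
B(z, Y) = Y/7 (B(z, Y) = (0 + Y)/7 = Y/7)
h = -3 (h = (3/4)*(-4) = -3)
w(A) = 361/49 (w(A) = (-3 + (1/7)*2)**2 = (-3 + 2/7)**2 = (-19/7)**2 = 361/49)
H = -49/7038 (H = 1/(-151 + 361/49) = 1/(-7038/49) = -49/7038 ≈ -0.0069622)
sqrt(H - 2*(-7)) = sqrt(-49/7038 - 2*(-7)) = sqrt(-49/7038 + 14) = sqrt(98483/7038) = sqrt(77013706)/2346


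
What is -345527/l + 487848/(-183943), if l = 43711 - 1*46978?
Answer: 61963473545/600941781 ≈ 103.11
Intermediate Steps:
l = -3267 (l = 43711 - 46978 = -3267)
-345527/l + 487848/(-183943) = -345527/(-3267) + 487848/(-183943) = -345527*(-1/3267) + 487848*(-1/183943) = 345527/3267 - 487848/183943 = 61963473545/600941781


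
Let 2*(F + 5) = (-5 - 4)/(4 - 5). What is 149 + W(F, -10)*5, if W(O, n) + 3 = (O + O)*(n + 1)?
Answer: 179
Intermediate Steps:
F = -1/2 (F = -5 + ((-5 - 4)/(4 - 5))/2 = -5 + (-9/(-1))/2 = -5 + (-9*(-1))/2 = -5 + (1/2)*9 = -5 + 9/2 = -1/2 ≈ -0.50000)
W(O, n) = -3 + 2*O*(1 + n) (W(O, n) = -3 + (O + O)*(n + 1) = -3 + (2*O)*(1 + n) = -3 + 2*O*(1 + n))
149 + W(F, -10)*5 = 149 + (-3 + 2*(-1/2) + 2*(-1/2)*(-10))*5 = 149 + (-3 - 1 + 10)*5 = 149 + 6*5 = 149 + 30 = 179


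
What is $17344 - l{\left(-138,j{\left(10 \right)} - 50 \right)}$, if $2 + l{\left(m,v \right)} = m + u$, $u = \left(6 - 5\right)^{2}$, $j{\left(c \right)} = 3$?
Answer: $17483$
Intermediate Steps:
$u = 1$ ($u = 1^{2} = 1$)
$l{\left(m,v \right)} = -1 + m$ ($l{\left(m,v \right)} = -2 + \left(m + 1\right) = -2 + \left(1 + m\right) = -1 + m$)
$17344 - l{\left(-138,j{\left(10 \right)} - 50 \right)} = 17344 - \left(-1 - 138\right) = 17344 - -139 = 17344 + 139 = 17483$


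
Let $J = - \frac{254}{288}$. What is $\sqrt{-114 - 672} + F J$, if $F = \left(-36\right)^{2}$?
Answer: $-1143 + i \sqrt{786} \approx -1143.0 + 28.036 i$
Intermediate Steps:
$F = 1296$
$J = - \frac{127}{144}$ ($J = \left(-254\right) \frac{1}{288} = - \frac{127}{144} \approx -0.88194$)
$\sqrt{-114 - 672} + F J = \sqrt{-114 - 672} + 1296 \left(- \frac{127}{144}\right) = \sqrt{-786} - 1143 = i \sqrt{786} - 1143 = -1143 + i \sqrt{786}$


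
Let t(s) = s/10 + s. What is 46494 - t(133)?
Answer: 463477/10 ≈ 46348.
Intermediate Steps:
t(s) = 11*s/10 (t(s) = s*(⅒) + s = s/10 + s = 11*s/10)
46494 - t(133) = 46494 - 11*133/10 = 46494 - 1*1463/10 = 46494 - 1463/10 = 463477/10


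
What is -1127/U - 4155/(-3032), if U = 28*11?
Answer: -76333/33352 ≈ -2.2887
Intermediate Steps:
U = 308
-1127/U - 4155/(-3032) = -1127/308 - 4155/(-3032) = -1127*1/308 - 4155*(-1/3032) = -161/44 + 4155/3032 = -76333/33352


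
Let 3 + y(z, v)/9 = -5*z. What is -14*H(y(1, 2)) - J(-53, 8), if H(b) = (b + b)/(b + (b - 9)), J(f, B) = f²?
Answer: -47977/17 ≈ -2822.2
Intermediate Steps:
y(z, v) = -27 - 45*z (y(z, v) = -27 + 9*(-5*z) = -27 - 45*z)
H(b) = 2*b/(-9 + 2*b) (H(b) = (2*b)/(b + (-9 + b)) = (2*b)/(-9 + 2*b) = 2*b/(-9 + 2*b))
-14*H(y(1, 2)) - J(-53, 8) = -28*(-27 - 45*1)/(-9 + 2*(-27 - 45*1)) - 1*(-53)² = -28*(-27 - 45)/(-9 + 2*(-27 - 45)) - 1*2809 = -28*(-72)/(-9 + 2*(-72)) - 2809 = -28*(-72)/(-9 - 144) - 2809 = -28*(-72)/(-153) - 2809 = -28*(-72)*(-1)/153 - 2809 = -14*16/17 - 2809 = -224/17 - 2809 = -47977/17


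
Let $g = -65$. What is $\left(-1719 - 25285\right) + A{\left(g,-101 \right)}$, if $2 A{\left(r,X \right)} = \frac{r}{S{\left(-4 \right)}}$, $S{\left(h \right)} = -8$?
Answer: $- \frac{431999}{16} \approx -27000.0$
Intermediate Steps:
$A{\left(r,X \right)} = - \frac{r}{16}$ ($A{\left(r,X \right)} = \frac{r \frac{1}{-8}}{2} = \frac{r \left(- \frac{1}{8}\right)}{2} = \frac{\left(- \frac{1}{8}\right) r}{2} = - \frac{r}{16}$)
$\left(-1719 - 25285\right) + A{\left(g,-101 \right)} = \left(-1719 - 25285\right) - - \frac{65}{16} = -27004 + \frac{65}{16} = - \frac{431999}{16}$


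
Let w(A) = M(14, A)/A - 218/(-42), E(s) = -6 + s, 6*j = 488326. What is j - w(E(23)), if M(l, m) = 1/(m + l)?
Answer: 900659843/11067 ≈ 81383.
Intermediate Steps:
j = 244163/3 (j = (⅙)*488326 = 244163/3 ≈ 81388.)
M(l, m) = 1/(l + m)
w(A) = 109/21 + 1/(A*(14 + A)) (w(A) = 1/((14 + A)*A) - 218/(-42) = 1/(A*(14 + A)) - 218*(-1/42) = 1/(A*(14 + A)) + 109/21 = 109/21 + 1/(A*(14 + A)))
j - w(E(23)) = 244163/3 - (21 + 109*(-6 + 23)*(14 + (-6 + 23)))/(21*(-6 + 23)*(14 + (-6 + 23))) = 244163/3 - (21 + 109*17*(14 + 17))/(21*17*(14 + 17)) = 244163/3 - (21 + 109*17*31)/(21*17*31) = 244163/3 - (21 + 57443)/(21*17*31) = 244163/3 - 57464/(21*17*31) = 244163/3 - 1*57464/11067 = 244163/3 - 57464/11067 = 900659843/11067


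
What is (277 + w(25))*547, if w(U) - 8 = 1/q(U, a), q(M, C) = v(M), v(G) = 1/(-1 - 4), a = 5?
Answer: 153160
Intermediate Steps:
v(G) = -⅕ (v(G) = 1/(-5) = -⅕)
q(M, C) = -⅕
w(U) = 3 (w(U) = 8 + 1/(-⅕) = 8 - 5 = 3)
(277 + w(25))*547 = (277 + 3)*547 = 280*547 = 153160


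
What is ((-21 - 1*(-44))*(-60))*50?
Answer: -69000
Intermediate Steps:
((-21 - 1*(-44))*(-60))*50 = ((-21 + 44)*(-60))*50 = (23*(-60))*50 = -1380*50 = -69000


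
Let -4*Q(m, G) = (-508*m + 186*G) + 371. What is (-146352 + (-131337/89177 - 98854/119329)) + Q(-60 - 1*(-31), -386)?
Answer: -803766704697817/6080801276 ≈ -1.3218e+5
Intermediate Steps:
Q(m, G) = -371/4 + 127*m - 93*G/2 (Q(m, G) = -((-508*m + 186*G) + 371)/4 = -(371 - 508*m + 186*G)/4 = -371/4 + 127*m - 93*G/2)
(-146352 + (-131337/89177 - 98854/119329)) + Q(-60 - 1*(-31), -386) = (-146352 + (-131337/89177 - 98854/119329)) + (-371/4 + 127*(-60 - 1*(-31)) - 93/2*(-386)) = (-146352 + (-131337*1/89177 - 98854*1/119329)) + (-371/4 + 127*(-60 + 31) + 17949) = (-146352 + (-131337/89177 - 14122/17047)) + (-371/4 + 127*(-29) + 17949) = (-146352 - 3498259433/1520200319) + (-371/4 - 3683 + 17949) = -222487855345721/1520200319 + 56693/4 = -803766704697817/6080801276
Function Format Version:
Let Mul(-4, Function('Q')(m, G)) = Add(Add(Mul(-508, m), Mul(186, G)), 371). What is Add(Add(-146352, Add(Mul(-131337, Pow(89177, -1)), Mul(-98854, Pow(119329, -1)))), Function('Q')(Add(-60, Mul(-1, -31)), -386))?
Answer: Rational(-803766704697817, 6080801276) ≈ -1.3218e+5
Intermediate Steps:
Function('Q')(m, G) = Add(Rational(-371, 4), Mul(127, m), Mul(Rational(-93, 2), G)) (Function('Q')(m, G) = Mul(Rational(-1, 4), Add(Add(Mul(-508, m), Mul(186, G)), 371)) = Mul(Rational(-1, 4), Add(371, Mul(-508, m), Mul(186, G))) = Add(Rational(-371, 4), Mul(127, m), Mul(Rational(-93, 2), G)))
Add(Add(-146352, Add(Mul(-131337, Pow(89177, -1)), Mul(-98854, Pow(119329, -1)))), Function('Q')(Add(-60, Mul(-1, -31)), -386)) = Add(Add(-146352, Add(Mul(-131337, Pow(89177, -1)), Mul(-98854, Pow(119329, -1)))), Add(Rational(-371, 4), Mul(127, Add(-60, Mul(-1, -31))), Mul(Rational(-93, 2), -386))) = Add(Add(-146352, Add(Mul(-131337, Rational(1, 89177)), Mul(-98854, Rational(1, 119329)))), Add(Rational(-371, 4), Mul(127, Add(-60, 31)), 17949)) = Add(Add(-146352, Add(Rational(-131337, 89177), Rational(-14122, 17047))), Add(Rational(-371, 4), Mul(127, -29), 17949)) = Add(Add(-146352, Rational(-3498259433, 1520200319)), Add(Rational(-371, 4), -3683, 17949)) = Add(Rational(-222487855345721, 1520200319), Rational(56693, 4)) = Rational(-803766704697817, 6080801276)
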